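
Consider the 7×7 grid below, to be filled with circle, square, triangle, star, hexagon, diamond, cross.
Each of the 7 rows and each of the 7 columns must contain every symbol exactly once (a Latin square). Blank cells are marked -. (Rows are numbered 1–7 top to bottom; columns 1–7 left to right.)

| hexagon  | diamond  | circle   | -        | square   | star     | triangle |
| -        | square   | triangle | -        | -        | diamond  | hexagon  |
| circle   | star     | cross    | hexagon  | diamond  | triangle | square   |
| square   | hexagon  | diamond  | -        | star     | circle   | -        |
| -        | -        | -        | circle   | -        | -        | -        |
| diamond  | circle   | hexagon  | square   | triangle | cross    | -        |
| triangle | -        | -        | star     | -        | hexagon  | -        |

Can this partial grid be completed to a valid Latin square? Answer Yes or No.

No

Row 1, column 4: row 1 has {circle, square, triangle, star, hexagon, diamond} and column 4 has {circle, square, star, hexagon}, so it must be cross.
Now row 2, column 4: row 2 together with column 4 already contain {circle, square, triangle, star, hexagon, diamond, cross} — every symbol — so nothing can go there. The grid has no valid completion.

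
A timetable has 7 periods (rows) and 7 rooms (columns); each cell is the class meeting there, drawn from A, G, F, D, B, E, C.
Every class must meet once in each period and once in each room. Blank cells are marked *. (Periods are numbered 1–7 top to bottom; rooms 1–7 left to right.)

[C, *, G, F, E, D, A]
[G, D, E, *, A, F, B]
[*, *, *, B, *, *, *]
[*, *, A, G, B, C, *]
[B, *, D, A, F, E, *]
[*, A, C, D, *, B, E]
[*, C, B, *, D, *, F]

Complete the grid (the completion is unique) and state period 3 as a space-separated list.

Period 3, room 3: period 3 has {B} and room 3 has {A, G, D, B, E, C}, leaving only F.
Period 1, room 2: period 1 has {A, G, F, D, E, C} and room 2 has {A, D, C}, leaving only B.
Period 2, room 4: period 2 has {A, G, F, D, B, E} and room 4 has {A, G, F, D, B}, leaving only C.
Period 4, room 7: period 4 has {A, G, B, C} and room 7 has {A, F, B, E}, leaving only D.
Period 5, room 2: period 5 has {A, F, D, B, E} and room 2 has {A, D, B, C}, leaving only G.
Period 3, room 2: period 3 has {F, B} and room 2 has {A, G, D, B, C}, leaving only E.
Period 4, room 2: period 4 has {A, G, D, B, C} and room 2 has {A, G, D, B, E, C}, leaving only F.
Period 4, room 1: period 4 has {A, G, F, D, B, C} and room 1 has {G, B, C}, leaving only E.
Period 5, room 7: period 5 has {A, G, F, D, B, E} and room 7 has {A, F, D, B, E}, leaving only C.
Period 3, room 7: period 3 has {F, B, E} and room 7 has {A, F, D, B, E, C}, leaving only G.
Period 3, room 5: period 3 has {G, F, B, E} and room 5 has {A, F, D, B, E}, leaving only C.
Period 3, room 6: period 3 has {G, F, B, E, C} and room 6 has {F, D, B, E, C}, leaving only A.
Period 3, room 1: period 3 has {A, G, F, B, E, C} and room 1 has {G, B, E, C}, leaving only D.
So period 3 reads: D E F B C A G.

D E F B C A G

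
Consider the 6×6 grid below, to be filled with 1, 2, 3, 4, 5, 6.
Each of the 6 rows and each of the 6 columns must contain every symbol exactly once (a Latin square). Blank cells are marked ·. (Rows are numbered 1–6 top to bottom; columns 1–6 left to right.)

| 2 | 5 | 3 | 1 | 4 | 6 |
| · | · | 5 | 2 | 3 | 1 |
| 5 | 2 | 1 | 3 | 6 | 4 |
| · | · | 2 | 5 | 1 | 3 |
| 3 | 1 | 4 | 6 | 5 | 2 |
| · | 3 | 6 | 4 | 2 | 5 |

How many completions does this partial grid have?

Row 2, column 1: eliminating its row and column leaves {4, 6}.
Row 2, column 2: eliminating its row and column leaves {4, 6}.
Row 4, column 1: eliminating its row and column leaves {4, 6}.
Row 4, column 2: eliminating its row and column leaves {4, 6}.
Row 6, column 1: eliminating its row and column leaves {1}.
Enumerating the assignments across these blanks that avoid any row or column repeat gives 2 completions.

2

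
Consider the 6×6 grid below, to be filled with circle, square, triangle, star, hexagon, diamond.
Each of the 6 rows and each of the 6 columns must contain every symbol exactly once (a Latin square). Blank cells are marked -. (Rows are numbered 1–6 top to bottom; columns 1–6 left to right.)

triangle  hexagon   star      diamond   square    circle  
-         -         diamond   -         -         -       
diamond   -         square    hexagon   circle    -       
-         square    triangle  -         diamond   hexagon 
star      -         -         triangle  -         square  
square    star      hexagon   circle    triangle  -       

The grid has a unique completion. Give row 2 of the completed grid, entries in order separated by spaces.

Row 3, column 2: row 3 has {circle, square, hexagon, diamond} and column 2 has {square, star, hexagon}, leaving only triangle.
Row 2, column 2: row 2 has {diamond} and column 2 has {square, triangle, star, hexagon}, leaving only circle.
Row 2, column 1: row 2 has {circle, diamond} and column 1 has {square, triangle, star, diamond}, leaving only hexagon.
Row 2, column 5: row 2 has {circle, hexagon, diamond} and column 5 has {circle, square, triangle, diamond}, leaving only star.
Row 2, column 4: row 2 has {circle, star, hexagon, diamond} and column 4 has {circle, triangle, hexagon, diamond}, leaving only square.
Row 2, column 6: row 2 has {circle, square, star, hexagon, diamond} and column 6 has {circle, square, hexagon}, leaving only triangle.
So row 2 reads: hexagon circle diamond square star triangle.

hexagon circle diamond square star triangle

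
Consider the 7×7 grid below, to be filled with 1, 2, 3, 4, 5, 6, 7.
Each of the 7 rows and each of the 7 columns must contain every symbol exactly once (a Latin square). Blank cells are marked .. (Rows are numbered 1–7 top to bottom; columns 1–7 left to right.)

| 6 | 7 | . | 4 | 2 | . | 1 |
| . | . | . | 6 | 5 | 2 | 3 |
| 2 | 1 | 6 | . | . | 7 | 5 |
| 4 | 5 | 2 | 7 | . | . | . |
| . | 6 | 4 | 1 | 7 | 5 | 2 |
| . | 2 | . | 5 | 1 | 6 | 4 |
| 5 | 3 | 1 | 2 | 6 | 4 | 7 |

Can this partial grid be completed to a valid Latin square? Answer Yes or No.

Yes

No row or column among the givens repeats a symbol, and propagating forced cells runs into no contradiction.
One valid completion exists (for instance, 6 7 5 4 2 3 1 / 1 4 7 6 5 2 3 / 2 1 6 3 4 7 5 / 4 5 2 7 3 1 6 / 3 6 4 1 7 5 2 / 7 2 3 5 1 6 4 / 5 3 1 2 6 4 7).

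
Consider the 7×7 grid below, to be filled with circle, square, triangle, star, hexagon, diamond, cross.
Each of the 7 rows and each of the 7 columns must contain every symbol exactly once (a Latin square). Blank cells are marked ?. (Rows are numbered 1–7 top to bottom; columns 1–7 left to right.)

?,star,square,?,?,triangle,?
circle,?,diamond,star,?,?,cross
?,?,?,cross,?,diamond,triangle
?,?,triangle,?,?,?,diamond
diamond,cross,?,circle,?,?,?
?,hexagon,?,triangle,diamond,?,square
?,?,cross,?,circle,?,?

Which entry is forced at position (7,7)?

Row 7, column 7 is narrowed to {star, hexagon}.
If it were star, then row 7, column 6 would be left with no valid symbol.
So row 7, column 7 must be hexagon.

hexagon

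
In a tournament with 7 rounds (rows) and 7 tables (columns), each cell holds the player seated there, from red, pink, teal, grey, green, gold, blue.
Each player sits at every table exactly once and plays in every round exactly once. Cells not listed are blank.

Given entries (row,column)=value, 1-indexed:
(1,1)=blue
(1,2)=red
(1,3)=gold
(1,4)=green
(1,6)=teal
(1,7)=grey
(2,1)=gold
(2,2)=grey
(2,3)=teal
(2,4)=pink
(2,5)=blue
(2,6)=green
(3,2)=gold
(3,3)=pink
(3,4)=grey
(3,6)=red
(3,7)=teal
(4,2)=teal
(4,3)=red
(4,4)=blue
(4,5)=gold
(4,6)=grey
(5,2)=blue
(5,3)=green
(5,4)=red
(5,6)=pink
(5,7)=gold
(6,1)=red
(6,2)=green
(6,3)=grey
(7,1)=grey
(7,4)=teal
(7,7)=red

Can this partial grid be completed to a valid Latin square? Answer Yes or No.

No

Round 2, table 7: round 2 together with table 7 already contain {red, pink, teal, grey, green, gold, blue} — every symbol — so nothing can go there. The grid has no valid completion.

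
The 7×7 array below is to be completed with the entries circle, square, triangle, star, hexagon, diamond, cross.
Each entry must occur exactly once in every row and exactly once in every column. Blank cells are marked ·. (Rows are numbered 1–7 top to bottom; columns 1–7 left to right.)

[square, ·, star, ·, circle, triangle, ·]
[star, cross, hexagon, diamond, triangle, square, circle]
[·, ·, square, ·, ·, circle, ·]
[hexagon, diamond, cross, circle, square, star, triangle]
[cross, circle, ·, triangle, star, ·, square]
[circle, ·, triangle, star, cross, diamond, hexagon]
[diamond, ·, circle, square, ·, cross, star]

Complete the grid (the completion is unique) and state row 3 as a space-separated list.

triangle star square hexagon diamond circle cross

Row 3, column 1: row 3 has {circle, square} and column 1 has {circle, square, star, hexagon, diamond, cross}, leaving only triangle.
Row 1, column 2: row 1 has {circle, square, triangle, star} and column 2 has {circle, diamond, cross}, leaving only hexagon.
Row 3, column 2: row 3 has {circle, square, triangle} and column 2 has {circle, hexagon, diamond, cross}, leaving only star.
Row 1, column 4: row 1 has {circle, square, triangle, star, hexagon} and column 4 has {circle, square, triangle, star, diamond}, leaving only cross.
Row 3, column 4: row 3 has {circle, square, triangle, star} and column 4 has {circle, square, triangle, star, diamond, cross}, leaving only hexagon.
Row 3, column 5: row 3 has {circle, square, triangle, star, hexagon} and column 5 has {circle, square, triangle, star, cross}, leaving only diamond.
Row 3, column 7: row 3 has {circle, square, triangle, star, hexagon, diamond} and column 7 has {circle, square, triangle, star, hexagon}, leaving only cross.
So row 3 reads: triangle star square hexagon diamond circle cross.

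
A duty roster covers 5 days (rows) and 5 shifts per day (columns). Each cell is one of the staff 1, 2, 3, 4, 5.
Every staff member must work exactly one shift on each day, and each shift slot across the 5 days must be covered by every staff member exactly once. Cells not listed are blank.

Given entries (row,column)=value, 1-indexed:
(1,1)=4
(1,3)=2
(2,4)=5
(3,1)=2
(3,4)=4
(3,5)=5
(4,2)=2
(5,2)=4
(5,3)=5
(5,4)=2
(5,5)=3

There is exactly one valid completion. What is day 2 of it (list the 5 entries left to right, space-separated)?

Day 1, shift 5: day 1 has {2, 4} and shift 5 has {3, 5}, leaving only 1.
Day 1, shift 4: day 1 has {1, 2, 4} and shift 4 has {2, 4, 5}, leaving only 3.
Day 1, shift 2: day 1 has {1, 2, 3, 4} and shift 2 has {2, 4}, leaving only 5.
Day 4, shift 4: day 4 has {2} and shift 4 has {2, 3, 4, 5}, leaving only 1.
Day 4, shift 5: day 4 has {1, 2} and shift 5 has {1, 3, 5}, leaving only 4.
Day 2, shift 5: day 2 has {5} and shift 5 has {1, 3, 4, 5}, leaving only 2.
Day 4, shift 3: day 4 has {1, 2, 4} and shift 3 has {2, 5}, leaving only 3.
Day 3, shift 3: day 3 has {2, 4, 5} and shift 3 has {2, 3, 5}, leaving only 1.
Day 2, shift 3: day 2 has {2, 5} and shift 3 has {1, 2, 3, 5}, leaving only 4.
Day 3, shift 2: day 3 has {1, 2, 4, 5} and shift 2 has {2, 4, 5}, leaving only 3.
Day 2, shift 2: day 2 has {2, 4, 5} and shift 2 has {2, 3, 4, 5}, leaving only 1.
Day 2, shift 1: day 2 has {1, 2, 4, 5} and shift 1 has {2, 4}, leaving only 3.
So day 2 reads: 3 1 4 5 2.

3 1 4 5 2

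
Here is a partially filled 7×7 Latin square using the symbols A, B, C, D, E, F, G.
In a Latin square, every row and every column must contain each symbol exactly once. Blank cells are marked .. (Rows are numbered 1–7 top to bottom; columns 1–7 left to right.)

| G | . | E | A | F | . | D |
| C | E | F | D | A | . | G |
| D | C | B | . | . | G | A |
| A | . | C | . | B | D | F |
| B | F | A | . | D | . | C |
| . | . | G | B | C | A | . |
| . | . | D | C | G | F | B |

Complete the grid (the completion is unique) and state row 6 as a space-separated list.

Row 6, column 2: row 6 has {A, B, C, G} and column 2 has {C, E, F}, leaving only D.
Row 6, column 7: row 6 has {A, B, C, D, G} and column 7 has {A, B, C, D, F, G}, leaving only E.
Row 6, column 1: row 6 has {A, B, C, D, E, G} and column 1 has {A, B, C, D, G}, leaving only F.
So row 6 reads: F D G B C A E.

F D G B C A E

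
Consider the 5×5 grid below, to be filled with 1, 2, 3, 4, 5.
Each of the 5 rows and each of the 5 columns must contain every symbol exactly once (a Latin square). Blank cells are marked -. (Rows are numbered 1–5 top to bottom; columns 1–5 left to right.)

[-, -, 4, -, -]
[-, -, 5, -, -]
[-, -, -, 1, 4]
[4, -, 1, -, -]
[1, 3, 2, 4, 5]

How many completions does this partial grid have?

Row 1, column 1: eliminating its row and column leaves {2, 3, 5}.
Row 1, column 2: eliminating its row and column leaves {1, 2, 5}.
Row 1, column 4: eliminating its row and column leaves {2, 3, 5}.
Row 1, column 5: eliminating its row and column leaves {1, 2, 3}.
Row 2, column 1: eliminating its row and column leaves {2, 3}.
Row 2, column 2: eliminating its row and column leaves {1, 2, 4}.
Row 2, column 4: eliminating its row and column leaves {2, 3}.
Row 2, column 5: eliminating its row and column leaves {1, 2, 3}.
Row 3, column 1: eliminating its row and column leaves {2, 3, 5}.
Row 3, column 2: eliminating its row and column leaves {2, 5}.
Row 3, column 3: eliminating its row and column leaves {3}.
Row 4, column 2: eliminating its row and column leaves {2, 5}.
Row 4, column 4: eliminating its row and column leaves {2, 3, 5}.
Row 4, column 5: eliminating its row and column leaves {2, 3}.
Enumerating the assignments across these blanks that avoid any row or column repeat gives 3 completions.

3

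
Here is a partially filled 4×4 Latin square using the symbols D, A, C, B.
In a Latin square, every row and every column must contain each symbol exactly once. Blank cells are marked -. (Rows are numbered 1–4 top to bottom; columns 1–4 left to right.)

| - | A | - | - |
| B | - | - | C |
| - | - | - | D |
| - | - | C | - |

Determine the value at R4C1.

Row 1, column 4: row 1 has {A} and column 4 has {D, C}, leaving only B.
Row 1, column 3: row 1 has {A, B} and column 3 has {C}, leaving only D.
Row 1, column 1: row 1 has {D, A, B} and column 1 has {B}, leaving only C.
Row 2, column 2: row 2 has {C, B} and column 2 has {A}, leaving only D.
Row 2, column 3: row 2 has {D, C, B} and column 3 has {D, C}, leaving only A.
Row 3, column 1: row 3 has {D} and column 1 has {C, B}, leaving only A.
Row 4 already has {C} and column 1 already has {A, C, B}, so row 4, column 1 must be D.

D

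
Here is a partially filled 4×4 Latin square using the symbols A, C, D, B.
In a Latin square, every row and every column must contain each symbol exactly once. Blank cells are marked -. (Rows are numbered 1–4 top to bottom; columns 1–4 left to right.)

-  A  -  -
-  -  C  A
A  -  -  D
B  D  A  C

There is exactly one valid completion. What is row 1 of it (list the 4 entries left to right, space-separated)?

C A D B

Row 1, column 4: row 1 has {A} and column 4 has {A, C, D}, leaving only B.
Row 1, column 3: row 1 has {A, B} and column 3 has {A, C}, leaving only D.
Row 1, column 1: row 1 has {A, D, B} and column 1 has {A, B}, leaving only C.
So row 1 reads: C A D B.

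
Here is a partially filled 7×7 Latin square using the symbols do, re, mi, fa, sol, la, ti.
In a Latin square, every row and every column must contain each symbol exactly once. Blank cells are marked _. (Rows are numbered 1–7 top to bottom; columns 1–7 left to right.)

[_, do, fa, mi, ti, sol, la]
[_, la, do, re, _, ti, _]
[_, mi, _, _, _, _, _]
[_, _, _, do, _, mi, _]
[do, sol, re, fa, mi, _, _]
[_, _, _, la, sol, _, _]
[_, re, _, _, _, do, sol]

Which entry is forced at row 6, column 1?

Row 1, column 1: row 1 has {do, mi, fa, sol, la, ti} and column 1 has {do}, leaving only re.
Row 2, column 5: row 2 has {do, re, la, ti} and column 5 has {mi, sol, ti}, leaving only fa.
Row 2, column 7: row 2 has {do, re, fa, la, ti} and column 7 has {sol, la}, leaving only mi.
Row 2, column 1: row 2 has {do, re, mi, fa, la, ti} and column 1 has {do, re}, leaving only sol.
Row 5, column 6: row 5 has {do, re, mi, fa, sol} and column 6 has {do, mi, sol, ti}, leaving only la.
Row 5, column 7: row 5 has {do, re, mi, fa, sol, la} and column 7 has {mi, sol, la}, leaving only ti.
Row 7, column 4: row 7 has {do, re, sol} and column 4 has {do, re, mi, fa, la}, leaving only ti.
Row 3, column 4: row 3 has {mi} and column 4 has {do, re, mi, fa, la, ti}, leaving only sol.
Row 7, column 5: row 7 has {do, re, sol, ti} and column 5 has {mi, fa, sol, ti}, leaving only la.
Row 4, column 5: row 4 has {do, mi} and column 5 has {mi, fa, sol, la, ti}, leaving only re.
Row 3, column 5: row 3 has {mi, sol} and column 5 has {re, mi, fa, sol, la, ti}, leaving only do.
Row 4, column 7: row 4 has {do, re, mi} and column 7 has {mi, sol, la, ti}, leaving only fa.
Row 3, column 7: row 3 has {do, mi, sol} and column 7 has {mi, fa, sol, la, ti}, leaving only re.
Row 3, column 6: row 3 has {do, re, mi, sol} and column 6 has {do, mi, sol, la, ti}, leaving only fa.
Row 4, column 2: row 4 has {do, re, mi, fa} and column 2 has {do, re, mi, sol, la}, leaving only ti.
Row 4, column 1: row 4 has {do, re, mi, fa, ti} and column 1 has {do, re, sol}, leaving only la.
Row 3, column 1: row 3 has {do, re, mi, fa, sol} and column 1 has {do, re, sol, la}, leaving only ti.
Row 3, column 3: row 3 has {do, re, mi, fa, sol, ti} and column 3 has {do, re, fa}, leaving only la.
Row 4, column 3: row 4 has {do, re, mi, fa, la, ti} and column 3 has {do, re, fa, la}, leaving only sol.
Row 6, column 2: row 6 has {sol, la} and column 2 has {do, re, mi, sol, la, ti}, leaving only fa.
Row 6 already has {fa, sol, la} and column 1 already has {do, re, sol, la, ti}, so row 6, column 1 must be mi.

mi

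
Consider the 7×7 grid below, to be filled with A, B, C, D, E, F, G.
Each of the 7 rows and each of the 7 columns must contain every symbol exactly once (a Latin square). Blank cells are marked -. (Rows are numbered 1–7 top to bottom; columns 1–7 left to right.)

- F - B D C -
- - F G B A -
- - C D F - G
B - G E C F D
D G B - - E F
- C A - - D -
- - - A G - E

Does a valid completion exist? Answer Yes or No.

Row 1, column 3: row 1 has {B, C, D, F} and column 3 has {A, B, C, F, G}, so it must be E.
Row 1, column 7: row 1 has {B, C, D, E, F} and column 7 has {D, E, F, G}, so it must be A.
Row 1, column 1: row 1 has {A, B, C, D, E, F} and column 1 has {B, D}, so it must be G.
Row 2, column 7: row 2 has {A, B, F, G} and column 7 has {A, D, E, F, G}, so it must be C.
Row 2, column 1: row 2 has {A, B, C, F, G} and column 1 has {B, D, G}, so it must be E.
Row 2, column 2: row 2 has {A, B, C, E, F, G} and column 2 has {C, F, G}, so it must be D.
Row 3, column 1: row 3 has {C, D, F, G} and column 1 has {B, D, E, G}, so it must be A.
Row 3, column 6: row 3 has {A, C, D, F, G} and column 6 has {A, C, D, E, F}, so it must be B.
Now row 7, column 6: row 7 together with column 6 already contain {A, B, C, D, E, F, G} — every symbol — so nothing can go there. The grid has no valid completion.

No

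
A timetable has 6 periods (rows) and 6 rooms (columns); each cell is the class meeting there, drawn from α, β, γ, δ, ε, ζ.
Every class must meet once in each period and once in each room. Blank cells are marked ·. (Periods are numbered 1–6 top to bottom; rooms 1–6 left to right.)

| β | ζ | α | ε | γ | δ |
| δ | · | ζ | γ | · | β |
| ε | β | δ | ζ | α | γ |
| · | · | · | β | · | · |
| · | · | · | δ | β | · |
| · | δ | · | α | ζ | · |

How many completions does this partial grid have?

Period 2, room 2: eliminating its period and room leaves {α, ε}.
Period 2, room 5: eliminating its period and room leaves {ε}.
Period 4, room 1: eliminating its period and room leaves {α, γ, ζ}.
Period 4, room 2: eliminating its period and room leaves {α, γ, ε}.
Period 4, room 3: eliminating its period and room leaves {γ, ε}.
Period 4, room 5: eliminating its period and room leaves {δ, ε}.
Period 4, room 6: eliminating its period and room leaves {α, ε, ζ}.
Period 5, room 1: eliminating its period and room leaves {α, γ, ζ}.
Period 5, room 2: eliminating its period and room leaves {α, γ, ε}.
Period 5, room 3: eliminating its period and room leaves {γ, ε}.
Period 5, room 6: eliminating its period and room leaves {α, ε, ζ}.
Period 6, room 1: eliminating its period and room leaves {γ}.
Period 6, room 3: eliminating its period and room leaves {β, γ, ε}.
Period 6, room 6: eliminating its period and room leaves {ε}.
Enumerating the assignments across these blanks that avoid any period or room repeat gives 4 completions.

4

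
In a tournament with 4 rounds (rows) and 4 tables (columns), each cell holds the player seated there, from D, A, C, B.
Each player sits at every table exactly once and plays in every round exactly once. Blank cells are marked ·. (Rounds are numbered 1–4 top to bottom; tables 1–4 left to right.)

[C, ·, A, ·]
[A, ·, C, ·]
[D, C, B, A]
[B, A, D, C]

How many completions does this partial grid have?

2

Round 1, table 2: eliminating its round and table leaves {D, B}.
Round 1, table 4: eliminating its round and table leaves {D, B}.
Round 2, table 2: eliminating its round and table leaves {D, B}.
Round 2, table 4: eliminating its round and table leaves {D, B}.
Enumerating the assignments across these blanks that avoid any round or table repeat gives 2 completions.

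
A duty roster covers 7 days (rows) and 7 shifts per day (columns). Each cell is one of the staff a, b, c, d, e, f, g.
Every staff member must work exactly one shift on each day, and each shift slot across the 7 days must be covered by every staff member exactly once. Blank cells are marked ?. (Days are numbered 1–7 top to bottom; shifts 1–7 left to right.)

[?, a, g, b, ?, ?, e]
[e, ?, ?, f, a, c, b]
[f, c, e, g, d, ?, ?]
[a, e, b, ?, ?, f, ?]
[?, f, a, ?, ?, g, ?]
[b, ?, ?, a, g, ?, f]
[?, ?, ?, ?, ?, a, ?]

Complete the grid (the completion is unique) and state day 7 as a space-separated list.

Day 1, shift 6: day 1 has {a, b, e, g} and shift 6 has {a, c, f, g}, leaving only d.
Day 1, shift 1: day 1 has {a, b, d, e, g} and shift 1 has {a, b, e, f}, leaving only c.
Day 1, shift 5: day 1 has {a, b, c, d, e, g} and shift 5 has {a, d, g}, leaving only f.
Day 2, shift 3: day 2 has {a, b, c, e, f} and shift 3 has {a, b, e, g}, leaving only d.
Day 2, shift 2: day 2 has {a, b, c, d, e, f} and shift 2 has {a, c, e, f}, leaving only g.
Day 3, shift 6: day 3 has {c, d, e, f, g} and shift 6 has {a, c, d, f, g}, leaving only b.
Day 3, shift 7: day 3 has {b, c, d, e, f, g} and shift 7 has {b, e, f}, leaving only a.
Day 4, shift 5: day 4 has {a, b, e, f} and shift 5 has {a, d, f, g}, leaving only c.
Day 4, shift 4: day 4 has {a, b, c, e, f} and shift 4 has {a, b, f, g}, leaving only d.
Day 4, shift 7: day 4 has {a, b, c, d, e, f} and shift 7 has {a, b, e, f}, leaving only g.
Day 5, shift 1: day 5 has {a, f, g} and shift 1 has {a, b, c, e, f}, leaving only d.
Day 7, shift 1: day 7 has {a} and shift 1 has {a, b, c, d, e, f}, leaving only g.
Day 5, shift 7: day 5 has {a, d, f, g} and shift 7 has {a, b, e, f, g}, leaving only c.
Day 7, shift 7: day 7 has {a, g} and shift 7 has {a, b, c, e, f, g}, leaving only d.
Day 7, shift 2: day 7 has {a, d, g} and shift 2 has {a, c, e, f, g}, leaving only b.
Day 7, shift 5: day 7 has {a, b, d, g} and shift 5 has {a, c, d, f, g}, leaving only e.
Day 7, shift 4: day 7 has {a, b, d, e, g} and shift 4 has {a, b, d, f, g}, leaving only c.
Day 7, shift 3: day 7 has {a, b, c, d, e, g} and shift 3 has {a, b, d, e, g}, leaving only f.
So day 7 reads: g b f c e a d.

g b f c e a d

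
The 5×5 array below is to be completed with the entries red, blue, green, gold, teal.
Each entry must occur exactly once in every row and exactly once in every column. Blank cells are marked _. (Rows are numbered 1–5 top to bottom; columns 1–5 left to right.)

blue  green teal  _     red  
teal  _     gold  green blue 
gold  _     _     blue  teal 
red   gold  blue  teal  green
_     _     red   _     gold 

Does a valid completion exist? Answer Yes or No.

No

Row 5, column 4: row 5 together with column 4 already contain {red, blue, green, gold, teal} — every symbol — so nothing can go there. The grid has no valid completion.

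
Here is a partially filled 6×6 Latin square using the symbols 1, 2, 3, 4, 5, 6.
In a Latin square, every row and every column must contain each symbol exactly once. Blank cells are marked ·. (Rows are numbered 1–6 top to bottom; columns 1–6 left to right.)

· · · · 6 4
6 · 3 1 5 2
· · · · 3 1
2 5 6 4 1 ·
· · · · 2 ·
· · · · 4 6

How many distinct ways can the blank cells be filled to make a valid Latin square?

Row 1, column 1: eliminating its row and column leaves {1, 3, 5}.
Row 1, column 2: eliminating its row and column leaves {1, 2, 3}.
Row 1, column 3: eliminating its row and column leaves {1, 2, 5}.
Row 1, column 4: eliminating its row and column leaves {2, 3, 5}.
Row 2, column 2: eliminating its row and column leaves {4}.
Row 3, column 1: eliminating its row and column leaves {4, 5}.
Row 3, column 2: eliminating its row and column leaves {2, 4, 6}.
Row 3, column 3: eliminating its row and column leaves {2, 4, 5}.
Row 3, column 4: eliminating its row and column leaves {2, 5, 6}.
Row 4, column 6: eliminating its row and column leaves {3}.
Row 5, column 1: eliminating its row and column leaves {1, 3, 4, 5}.
Row 5, column 2: eliminating its row and column leaves {1, 3, 4, 6}.
Row 5, column 3: eliminating its row and column leaves {1, 4, 5}.
Row 5, column 4: eliminating its row and column leaves {3, 5, 6}.
Row 5, column 6: eliminating its row and column leaves {3, 5}.
Row 6, column 1: eliminating its row and column leaves {1, 3, 5}.
Row 6, column 2: eliminating its row and column leaves {1, 2, 3}.
Row 6, column 3: eliminating its row and column leaves {1, 2, 5}.
Row 6, column 4: eliminating its row and column leaves {2, 3, 5}.
Enumerating the assignments across these blanks that avoid any row or column repeat gives 20 completions.

20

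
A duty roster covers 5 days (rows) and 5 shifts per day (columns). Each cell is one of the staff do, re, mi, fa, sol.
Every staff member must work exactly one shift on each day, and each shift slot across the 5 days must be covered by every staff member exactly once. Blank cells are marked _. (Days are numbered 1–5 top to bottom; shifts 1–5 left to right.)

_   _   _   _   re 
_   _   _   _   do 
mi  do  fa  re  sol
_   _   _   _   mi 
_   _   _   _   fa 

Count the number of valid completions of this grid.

56

Day 1, shift 1: eliminating its day and shift leaves {do, fa, sol}.
Day 1, shift 2: eliminating its day and shift leaves {mi, fa, sol}.
Day 1, shift 3: eliminating its day and shift leaves {do, mi, sol}.
Day 1, shift 4: eliminating its day and shift leaves {do, mi, fa, sol}.
Day 2, shift 1: eliminating its day and shift leaves {re, fa, sol}.
Day 2, shift 2: eliminating its day and shift leaves {re, mi, fa, sol}.
Day 2, shift 3: eliminating its day and shift leaves {re, mi, sol}.
Day 2, shift 4: eliminating its day and shift leaves {mi, fa, sol}.
Day 4, shift 1: eliminating its day and shift leaves {do, re, fa, sol}.
Day 4, shift 2: eliminating its day and shift leaves {re, fa, sol}.
Day 4, shift 3: eliminating its day and shift leaves {do, re, sol}.
Day 4, shift 4: eliminating its day and shift leaves {do, fa, sol}.
Day 5, shift 1: eliminating its day and shift leaves {do, re, sol}.
Day 5, shift 2: eliminating its day and shift leaves {re, mi, sol}.
Day 5, shift 3: eliminating its day and shift leaves {do, re, mi, sol}.
Day 5, shift 4: eliminating its day and shift leaves {do, mi, sol}.
Enumerating the assignments across these blanks that avoid any day or shift repeat gives 56 completions.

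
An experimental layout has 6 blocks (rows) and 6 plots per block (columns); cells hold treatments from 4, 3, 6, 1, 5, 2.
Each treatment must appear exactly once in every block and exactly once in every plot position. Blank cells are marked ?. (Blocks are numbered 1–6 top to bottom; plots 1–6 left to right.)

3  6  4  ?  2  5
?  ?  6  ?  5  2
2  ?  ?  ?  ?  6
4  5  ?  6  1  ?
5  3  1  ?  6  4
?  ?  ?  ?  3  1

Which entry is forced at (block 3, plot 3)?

3

Block 1, plot 4: block 1 has {4, 3, 6, 5, 2} and plot 4 has {6}, leaving only 1.
Block 2, plot 1: block 2 has {6, 5, 2} and plot 1 has {4, 3, 5, 2}, leaving only 1.
Block 2, plot 2: block 2 has {6, 1, 5, 2} and plot 2 has {3, 6, 5}, leaving only 4.
Block 2, plot 4: block 2 has {4, 6, 1, 5, 2} and plot 4 has {6, 1}, leaving only 3.
Block 3, plot 2: block 3 has {6, 2} and plot 2 has {4, 3, 6, 5}, leaving only 1.
Block 3, plot 5: block 3 has {6, 1, 2} and plot 5 has {3, 6, 1, 5, 2}, leaving only 4.
Block 3, plot 4: block 3 has {4, 6, 1, 2} and plot 4 has {3, 6, 1}, leaving only 5.
Block 3 already has {4, 6, 1, 5, 2} and plot 3 already has {4, 6, 1}, so block 3, plot 3 must be 3.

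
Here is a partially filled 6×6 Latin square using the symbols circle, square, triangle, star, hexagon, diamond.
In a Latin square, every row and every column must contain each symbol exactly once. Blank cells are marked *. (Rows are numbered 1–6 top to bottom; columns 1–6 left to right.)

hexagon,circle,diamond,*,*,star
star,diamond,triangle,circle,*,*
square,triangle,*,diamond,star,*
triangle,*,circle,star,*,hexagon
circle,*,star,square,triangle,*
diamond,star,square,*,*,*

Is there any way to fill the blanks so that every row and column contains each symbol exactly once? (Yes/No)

No row or column among the givens repeats a symbol, and propagating forced cells runs into no contradiction.
One valid completion exists (for instance, hexagon circle diamond triangle square star / star diamond triangle circle hexagon square / square triangle hexagon diamond star circle / triangle square circle star diamond hexagon / circle hexagon star square triangle diamond / diamond star square hexagon circle triangle).

Yes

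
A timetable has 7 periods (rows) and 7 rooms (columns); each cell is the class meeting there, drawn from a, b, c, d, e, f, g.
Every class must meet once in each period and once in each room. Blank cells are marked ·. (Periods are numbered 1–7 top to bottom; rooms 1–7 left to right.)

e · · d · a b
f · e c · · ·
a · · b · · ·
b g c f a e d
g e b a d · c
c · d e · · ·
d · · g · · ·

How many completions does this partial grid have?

Period 1, room 2: eliminating its period and room leaves {c, f}.
Period 1, room 3: eliminating its period and room leaves {f, g}.
Period 1, room 5: eliminating its period and room leaves {c, f, g}.
Period 2, room 2: eliminating its period and room leaves {a, b, d}.
Period 2, room 5: eliminating its period and room leaves {b, g}.
Period 2, room 6: eliminating its period and room leaves {b, d, g}.
Period 2, room 7: eliminating its period and room leaves {a, g}.
Period 3, room 2: eliminating its period and room leaves {c, d, f}.
Period 3, room 3: eliminating its period and room leaves {f, g}.
Period 3, room 5: eliminating its period and room leaves {c, e, f, g}.
Period 3, room 6: eliminating its period and room leaves {c, d, f, g}.
Period 3, room 7: eliminating its period and room leaves {e, f, g}.
Period 5, room 6: eliminating its period and room leaves {f}.
Period 6, room 2: eliminating its period and room leaves {a, b, f}.
Period 6, room 5: eliminating its period and room leaves {b, f, g}.
Period 6, room 6: eliminating its period and room leaves {b, f, g}.
Period 6, room 7: eliminating its period and room leaves {a, f, g}.
Period 7, room 2: eliminating its period and room leaves {a, b, c, f}.
Period 7, room 3: eliminating its period and room leaves {a, f}.
Period 7, room 5: eliminating its period and room leaves {b, c, e, f}.
Period 7, room 6: eliminating its period and room leaves {b, c, f}.
Period 7, room 7: eliminating its period and room leaves {a, e, f}.
Enumerating the assignments across these blanks that avoid any period or room repeat gives 9 completions.

9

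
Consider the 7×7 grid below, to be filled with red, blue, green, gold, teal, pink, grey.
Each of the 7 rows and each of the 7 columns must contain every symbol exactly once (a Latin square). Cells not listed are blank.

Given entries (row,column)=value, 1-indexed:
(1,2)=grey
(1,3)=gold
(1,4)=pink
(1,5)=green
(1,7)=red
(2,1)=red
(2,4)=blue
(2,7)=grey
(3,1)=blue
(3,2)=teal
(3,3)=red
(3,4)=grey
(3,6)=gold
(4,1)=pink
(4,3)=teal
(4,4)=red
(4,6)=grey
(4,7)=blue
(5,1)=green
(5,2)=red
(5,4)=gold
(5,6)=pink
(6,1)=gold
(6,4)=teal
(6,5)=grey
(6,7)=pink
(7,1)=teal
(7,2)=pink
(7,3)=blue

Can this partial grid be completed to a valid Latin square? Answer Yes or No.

Row 1, column 1: row 1 together with column 1 already contain {red, blue, green, gold, teal, pink, grey} — every symbol — so nothing can go there. The grid has no valid completion.

No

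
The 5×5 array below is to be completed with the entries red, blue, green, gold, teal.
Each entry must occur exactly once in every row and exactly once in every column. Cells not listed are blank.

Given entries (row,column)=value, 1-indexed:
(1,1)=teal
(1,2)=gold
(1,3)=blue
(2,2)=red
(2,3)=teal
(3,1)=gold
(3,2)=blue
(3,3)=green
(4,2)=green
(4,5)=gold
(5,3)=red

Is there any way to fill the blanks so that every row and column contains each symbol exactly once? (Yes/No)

Row 4, column 3: row 4 together with column 3 already contain {red, blue, green, gold, teal} — every symbol — so nothing can go there. The grid has no valid completion.

No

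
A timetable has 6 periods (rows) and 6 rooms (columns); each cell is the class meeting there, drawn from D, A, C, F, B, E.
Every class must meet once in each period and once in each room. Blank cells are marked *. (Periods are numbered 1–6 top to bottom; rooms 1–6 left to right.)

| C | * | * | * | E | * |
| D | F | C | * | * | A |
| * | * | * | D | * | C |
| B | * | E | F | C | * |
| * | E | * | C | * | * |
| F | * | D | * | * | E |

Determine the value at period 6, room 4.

B

Period 2, room 5: period 2 has {D, A, C, F} and room 5 has {C, E}, leaving only B.
Period 2, room 4: period 2 has {D, A, C, F, B} and room 4 has {D, C, F}, leaving only E.
Period 4, room 6: period 4 has {C, F, B, E} and room 6 has {A, C, E}, leaving only D.
Period 4, room 2: period 4 has {D, C, F, B, E} and room 2 has {F, E}, leaving only A.
Period 3, room 2: period 3 has {D, C} and room 2 has {A, F, E}, leaving only B.
Period 1, room 2: period 1 has {C, E} and room 2 has {A, F, B, E}, leaving only D.
Period 5, room 1: period 5 has {C, E} and room 1 has {D, C, F, B}, leaving only A.
Period 3, room 1: period 3 has {D, C, B} and room 1 has {D, A, C, F, B}, leaving only E.
Period 6, room 2: period 6 has {D, F, E} and room 2 has {D, A, F, B, E}, leaving only C.
Period 6, room 5: period 6 has {D, C, F, E} and room 5 has {C, B, E}, leaving only A.
Period 6 already has {D, A, C, F, E} and room 4 already has {D, C, F, E}, so period 6, room 4 must be B.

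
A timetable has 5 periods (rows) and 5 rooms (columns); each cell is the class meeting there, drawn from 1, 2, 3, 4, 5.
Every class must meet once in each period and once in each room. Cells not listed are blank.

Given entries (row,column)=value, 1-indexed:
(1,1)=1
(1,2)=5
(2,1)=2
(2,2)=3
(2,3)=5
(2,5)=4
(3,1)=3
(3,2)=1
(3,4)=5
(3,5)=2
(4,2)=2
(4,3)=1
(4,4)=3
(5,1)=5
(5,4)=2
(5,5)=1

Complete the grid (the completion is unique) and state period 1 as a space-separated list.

Period 1, room 4: period 1 has {1, 5} and room 4 has {2, 3, 5}, leaving only 4.
Period 1, room 5: period 1 has {1, 4, 5} and room 5 has {1, 2, 4}, leaving only 3.
Period 1, room 3: period 1 has {1, 3, 4, 5} and room 3 has {1, 5}, leaving only 2.
So period 1 reads: 1 5 2 4 3.

1 5 2 4 3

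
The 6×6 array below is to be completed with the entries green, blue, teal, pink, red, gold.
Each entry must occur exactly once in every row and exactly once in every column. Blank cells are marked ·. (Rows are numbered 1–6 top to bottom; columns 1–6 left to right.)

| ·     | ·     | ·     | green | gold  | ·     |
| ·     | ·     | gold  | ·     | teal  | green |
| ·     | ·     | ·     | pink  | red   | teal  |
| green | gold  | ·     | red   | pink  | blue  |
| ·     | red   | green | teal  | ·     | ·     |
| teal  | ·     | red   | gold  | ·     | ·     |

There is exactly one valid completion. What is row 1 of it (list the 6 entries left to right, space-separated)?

Row 2, column 4: row 2 has {green, teal, gold} and column 4 has {green, teal, pink, red, gold}, leaving only blue.
Row 2, column 2: row 2 has {green, blue, teal, gold} and column 2 has {red, gold}, leaving only pink.
Row 2, column 1: row 2 has {green, blue, teal, pink, gold} and column 1 has {green, teal}, leaving only red.
Row 3, column 3: row 3 has {teal, pink, red} and column 3 has {green, red, gold}, leaving only blue.
Row 3, column 1: row 3 has {blue, teal, pink, red} and column 1 has {green, teal, red}, leaving only gold.
Row 3, column 2: row 3 has {blue, teal, pink, red, gold} and column 2 has {pink, red, gold}, leaving only green.
Row 4, column 3: row 4 has {green, blue, pink, red, gold} and column 3 has {green, blue, red, gold}, leaving only teal.
Row 1, column 3: row 1 has {green, gold} and column 3 has {green, blue, teal, red, gold}, leaving only pink.
Row 1, column 1: row 1 has {green, pink, gold} and column 1 has {green, teal, red, gold}, leaving only blue.
Row 1, column 2: row 1 has {green, blue, pink, gold} and column 2 has {green, pink, red, gold}, leaving only teal.
Row 1, column 6: row 1 has {green, blue, teal, pink, gold} and column 6 has {green, blue, teal}, leaving only red.
So row 1 reads: blue teal pink green gold red.

blue teal pink green gold red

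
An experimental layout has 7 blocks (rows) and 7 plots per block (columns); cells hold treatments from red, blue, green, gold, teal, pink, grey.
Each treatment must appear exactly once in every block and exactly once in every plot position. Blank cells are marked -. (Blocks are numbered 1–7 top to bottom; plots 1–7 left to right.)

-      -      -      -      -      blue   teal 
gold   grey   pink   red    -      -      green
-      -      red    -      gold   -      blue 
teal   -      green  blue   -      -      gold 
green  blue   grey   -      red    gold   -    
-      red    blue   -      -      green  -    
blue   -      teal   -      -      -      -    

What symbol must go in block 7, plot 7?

red

Block 1, plot 3: block 1 has {blue, teal} and plot 3 has {red, blue, green, teal, pink, grey}, leaving only gold.
Block 2, plot 6: block 2 has {red, green, gold, pink, grey} and plot 6 has {blue, green, gold}, leaving only teal.
Block 2, plot 5: block 2 has {red, green, gold, teal, pink, grey} and plot 5 has {red, gold}, leaving only blue.
Block 4, plot 2: block 4 has {blue, green, gold, teal} and plot 2 has {red, blue, grey}, leaving only pink.
Block 1, plot 2: block 1 has {blue, gold, teal} and plot 2 has {red, blue, pink, grey}, leaving only green.
Block 3, plot 2: block 3 has {red, blue, gold} and plot 2 has {red, blue, green, pink, grey}, leaving only teal.
Block 4, plot 5: block 4 has {blue, green, gold, teal, pink} and plot 5 has {red, blue, gold}, leaving only grey.
Block 1, plot 5: block 1 has {blue, green, gold, teal} and plot 5 has {red, blue, gold, grey}, leaving only pink.
Block 1, plot 4: block 1 has {blue, green, gold, teal, pink} and plot 4 has {red, blue}, leaving only grey.
Block 1, plot 1: block 1 has {blue, green, gold, teal, pink, grey} and plot 1 has {blue, green, gold, teal}, leaving only red.
Block 4, plot 6: block 4 has {blue, green, gold, teal, pink, grey} and plot 6 has {blue, green, gold, teal}, leaving only red.
Block 5, plot 7: block 5 has {red, blue, green, gold, grey} and plot 7 has {blue, green, gold, teal}, leaving only pink.
Block 5, plot 4: block 5 has {red, blue, green, gold, pink, grey} and plot 4 has {red, blue, grey}, leaving only teal.
Block 6, plot 5: block 6 has {red, blue, green} and plot 5 has {red, blue, gold, pink, grey}, leaving only teal.
Block 6, plot 7: block 6 has {red, blue, green, teal} and plot 7 has {blue, green, gold, teal, pink}, leaving only grey.
Block 7 already has {blue, teal} and plot 7 already has {blue, green, gold, teal, pink, grey}, so block 7, plot 7 must be red.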